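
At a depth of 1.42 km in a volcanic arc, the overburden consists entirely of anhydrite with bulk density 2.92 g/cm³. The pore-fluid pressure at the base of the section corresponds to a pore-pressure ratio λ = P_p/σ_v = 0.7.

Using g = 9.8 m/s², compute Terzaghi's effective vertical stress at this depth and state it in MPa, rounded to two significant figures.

Overburden (lithostatic) stress σ_v:
anhydrite: 2920 kg/m³ × 9.8 m/s² × 1420 m = 4.063×10^7 Pa = 40.63 MPa
Pore pressure P_p = λ·σ_v = 0.7 × 40.63 MPa = 28.44 MPa
Effective stress σ' = σ_v − P_p = 40.63 − 28.44 = 12.190 MPa

12 MPa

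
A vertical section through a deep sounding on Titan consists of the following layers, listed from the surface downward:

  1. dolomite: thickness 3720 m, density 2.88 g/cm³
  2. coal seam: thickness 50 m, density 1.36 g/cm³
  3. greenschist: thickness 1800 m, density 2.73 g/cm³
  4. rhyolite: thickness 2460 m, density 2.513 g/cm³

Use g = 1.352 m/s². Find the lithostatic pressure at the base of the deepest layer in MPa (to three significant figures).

29.6 MPa

dolomite: 2880 kg/m³ × 1.352 m/s² × 3720 m = 1.448×10^7 Pa = 14.48 MPa
coal seam: 1360 kg/m³ × 1.352 m/s² × 50 m = 91936 Pa = 0.09194 MPa
greenschist: 2730 kg/m³ × 1.352 m/s² × 1800 m = 6.644×10^6 Pa = 6.644 MPa
rhyolite: 2513 kg/m³ × 1.352 m/s² × 2460 m = 8.358×10^6 Pa = 8.358 MPa
Total = 14.48 + 0.09194 + 6.644 + 8.358 = 29.578 MPa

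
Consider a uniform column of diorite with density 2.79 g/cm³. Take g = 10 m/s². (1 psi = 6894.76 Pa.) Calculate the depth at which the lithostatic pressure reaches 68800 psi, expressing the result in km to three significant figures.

h = P/(ρg) = 68800 psi / (2790 kg/m³ × 10 m/s²) = 4.744×10^8 Pa / 27900 Pa/m = 17002 m
= 17.002 km

17.0 km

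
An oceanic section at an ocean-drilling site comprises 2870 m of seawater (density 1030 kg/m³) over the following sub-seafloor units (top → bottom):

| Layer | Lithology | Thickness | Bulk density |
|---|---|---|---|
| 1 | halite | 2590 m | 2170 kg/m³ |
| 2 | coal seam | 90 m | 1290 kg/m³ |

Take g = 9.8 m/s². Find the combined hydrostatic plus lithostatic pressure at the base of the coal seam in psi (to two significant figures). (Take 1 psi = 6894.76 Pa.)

12000 psi

seawater: 1030 kg/m³ × 9.8 m/s² × 2870 m = 2.897×10^7 Pa = 4202 psi
halite: 2170 kg/m³ × 9.8 m/s² × 2590 m = 5.508×10^7 Pa = 7989 psi
coal seam: 1290 kg/m³ × 9.8 m/s² × 90 m = 1.138×10^6 Pa = 165.0 psi
Total = 4202 + 7989 + 165.0 = 12355 psi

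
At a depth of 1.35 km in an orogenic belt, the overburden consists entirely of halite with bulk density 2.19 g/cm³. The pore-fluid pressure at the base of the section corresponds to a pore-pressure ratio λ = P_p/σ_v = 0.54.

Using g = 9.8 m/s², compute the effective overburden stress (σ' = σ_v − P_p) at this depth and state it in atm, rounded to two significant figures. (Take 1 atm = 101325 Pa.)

130 atm

Overburden (lithostatic) stress σ_v:
halite: 2190 kg/m³ × 9.8 m/s² × 1350 m = 2.897×10^7 Pa = 28.97 MPa
Pore pressure P_p = λ·σ_v = 0.54 × 28.97 MPa = 15.65 MPa
Effective stress σ' = σ_v − P_p = 28.97 − 15.65 = 13.328 MPa = 131.54 atm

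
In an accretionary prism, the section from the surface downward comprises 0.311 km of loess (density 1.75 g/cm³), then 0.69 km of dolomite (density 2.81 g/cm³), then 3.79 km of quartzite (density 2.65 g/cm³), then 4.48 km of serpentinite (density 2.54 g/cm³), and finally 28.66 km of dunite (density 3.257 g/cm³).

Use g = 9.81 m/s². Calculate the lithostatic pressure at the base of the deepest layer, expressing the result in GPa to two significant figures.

loess: 1750 kg/m³ × 9.81 m/s² × 311 m = 5.339×10^6 Pa = 5.339×10^-3 GPa
dolomite: 2810 kg/m³ × 9.81 m/s² × 690 m = 1.902×10^7 Pa = 0.01902 GPa
quartzite: 2650 kg/m³ × 9.81 m/s² × 3790 m = 9.853×10^7 Pa = 0.09853 GPa
serpentinite: 2540 kg/m³ × 9.81 m/s² × 4480 m = 1.116×10^8 Pa = 0.1116 GPa
dunite: 3257 kg/m³ × 9.81 m/s² × 28660 m = 9.157×10^8 Pa = 0.9157 GPa
Total = 5.339×10^-3 + 0.01902 + 0.09853 + 0.1116 + 0.9157 = 1.1502 GPa

1.2 GPa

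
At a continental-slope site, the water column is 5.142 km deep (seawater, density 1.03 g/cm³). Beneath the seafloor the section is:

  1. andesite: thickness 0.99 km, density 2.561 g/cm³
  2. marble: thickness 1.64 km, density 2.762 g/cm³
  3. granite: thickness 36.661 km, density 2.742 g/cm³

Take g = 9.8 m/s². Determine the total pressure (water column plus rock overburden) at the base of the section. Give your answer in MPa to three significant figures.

1110 MPa

seawater: 1030 kg/m³ × 9.8 m/s² × 5142 m = 5.190×10^7 Pa = 51.90 MPa
andesite: 2561 kg/m³ × 9.8 m/s² × 990 m = 2.485×10^7 Pa = 24.85 MPa
marble: 2762 kg/m³ × 9.8 m/s² × 1640 m = 4.439×10^7 Pa = 44.39 MPa
granite: 2742 kg/m³ × 9.8 m/s² × 36661 m = 9.851×10^8 Pa = 985.1 MPa
Total = 51.90 + 24.85 + 44.39 + 985.1 = 1106.3 MPa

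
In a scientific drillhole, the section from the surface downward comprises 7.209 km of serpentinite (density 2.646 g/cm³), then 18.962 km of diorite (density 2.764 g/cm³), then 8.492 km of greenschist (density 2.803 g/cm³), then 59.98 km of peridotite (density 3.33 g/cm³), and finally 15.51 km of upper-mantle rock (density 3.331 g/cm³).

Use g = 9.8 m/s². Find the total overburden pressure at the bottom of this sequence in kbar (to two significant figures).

serpentinite: 2646 kg/m³ × 9.8 m/s² × 7209 m = 1.869×10^8 Pa = 1.869 kbar
diorite: 2764 kg/m³ × 9.8 m/s² × 18962 m = 5.136×10^8 Pa = 5.136 kbar
greenschist: 2803 kg/m³ × 9.8 m/s² × 8492 m = 2.333×10^8 Pa = 2.333 kbar
peridotite: 3330 kg/m³ × 9.8 m/s² × 59980 m = 1.957×10^9 Pa = 19.57 kbar
upper-mantle rock: 3331 kg/m³ × 9.8 m/s² × 15510 m = 5.063×10^8 Pa = 5.063 kbar
Total = 1.869 + 5.136 + 2.333 + 19.57 + 5.063 = 33.975 kbar

34 kbar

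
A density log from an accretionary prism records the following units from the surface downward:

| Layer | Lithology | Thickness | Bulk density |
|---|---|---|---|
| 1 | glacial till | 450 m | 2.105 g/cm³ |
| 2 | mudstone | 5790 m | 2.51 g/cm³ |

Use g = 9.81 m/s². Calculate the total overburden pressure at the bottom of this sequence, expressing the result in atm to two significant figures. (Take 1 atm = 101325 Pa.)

1500 atm

glacial till: 2105 kg/m³ × 9.81 m/s² × 450 m = 9.293×10^6 Pa = 91.71 atm
mudstone: 2510 kg/m³ × 9.81 m/s² × 5790 m = 1.426×10^8 Pa = 1407 atm
Total = 91.71 + 1407 = 1498.7 atm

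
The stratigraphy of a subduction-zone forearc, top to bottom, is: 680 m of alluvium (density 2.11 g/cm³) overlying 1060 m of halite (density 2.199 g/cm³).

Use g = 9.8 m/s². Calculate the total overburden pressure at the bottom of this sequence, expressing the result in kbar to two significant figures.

0.37 kbar

alluvium: 2110 kg/m³ × 9.8 m/s² × 680 m = 1.406×10^7 Pa = 0.1406 kbar
halite: 2199 kg/m³ × 9.8 m/s² × 1060 m = 2.284×10^7 Pa = 0.2284 kbar
Total = 0.1406 + 0.2284 = 0.36904 kbar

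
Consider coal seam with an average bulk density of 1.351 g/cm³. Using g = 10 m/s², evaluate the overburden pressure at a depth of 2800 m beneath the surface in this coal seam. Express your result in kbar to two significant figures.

0.38 kbar

coal seam: 1351 kg/m³ × 10 m/s² × 2800 m = 3.783×10^7 Pa = 0.3783 kbar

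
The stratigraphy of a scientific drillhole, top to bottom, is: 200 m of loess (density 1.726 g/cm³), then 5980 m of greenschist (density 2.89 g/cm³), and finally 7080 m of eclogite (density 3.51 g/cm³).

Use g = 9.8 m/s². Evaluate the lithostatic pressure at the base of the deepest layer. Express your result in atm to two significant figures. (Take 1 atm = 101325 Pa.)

4100 atm

loess: 1726 kg/m³ × 9.8 m/s² × 200 m = 3.383×10^6 Pa = 33.39 atm
greenschist: 2890 kg/m³ × 9.8 m/s² × 5980 m = 1.694×10^8 Pa = 1672 atm
eclogite: 3510 kg/m³ × 9.8 m/s² × 7080 m = 2.435×10^8 Pa = 2404 atm
Total = 33.39 + 1672 + 2404 = 4108.4 atm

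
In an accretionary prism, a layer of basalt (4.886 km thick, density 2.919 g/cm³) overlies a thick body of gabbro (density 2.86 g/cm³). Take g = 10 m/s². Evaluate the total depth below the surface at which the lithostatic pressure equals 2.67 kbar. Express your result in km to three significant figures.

9.23 km

Pressure at base of upper layers: 2919×10×4886 = 1.426×10^8 Pa = 1.426 kbar
Remaining pressure to be supplied by gabbro: 2.670×10^8 − 1.426×10^8 = 1.244×10^8 Pa
Additional depth in gabbro = 1.244×10^8 Pa / (2860 kg/m³ × 10 m/s²) = 4348.9 m
Total depth = 4886 m + 4348.9 m = 9234.9 m
= 9.2349 km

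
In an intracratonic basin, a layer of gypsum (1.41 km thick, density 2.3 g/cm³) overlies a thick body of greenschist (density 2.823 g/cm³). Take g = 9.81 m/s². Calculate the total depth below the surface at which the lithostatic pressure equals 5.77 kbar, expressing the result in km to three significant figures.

Pressure at base of upper layers: 2300×9.81×1410 = 3.181×10^7 Pa = 0.3181 kbar
Remaining pressure to be supplied by greenschist: 5.770×10^8 − 3.181×10^7 = 5.452×10^8 Pa
Additional depth in greenschist = 5.452×10^8 Pa / (2823 kg/m³ × 9.81 m/s²) = 19686 m
Total depth = 1410 m + 19686 m = 21096 m
= 21.096 km

21.1 km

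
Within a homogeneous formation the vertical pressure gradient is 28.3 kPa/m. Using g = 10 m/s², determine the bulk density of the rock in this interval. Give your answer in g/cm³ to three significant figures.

2.83 g/cm³

ρ = (dP/dz)/g = 28.3 kPa/m / 10 m/s² = 28300 Pa/m / 10 m/s² = 2830.0 kg/m³
= 2.830 g/cm³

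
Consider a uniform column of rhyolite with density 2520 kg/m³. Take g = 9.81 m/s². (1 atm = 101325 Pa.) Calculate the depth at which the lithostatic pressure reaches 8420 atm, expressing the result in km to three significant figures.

h = P/(ρg) = 8420 atm / (2520 kg/m³ × 9.81 m/s²) = 8.532×10^8 Pa / 24721 Pa/m = 34511 m
= 34.511 km

34.5 km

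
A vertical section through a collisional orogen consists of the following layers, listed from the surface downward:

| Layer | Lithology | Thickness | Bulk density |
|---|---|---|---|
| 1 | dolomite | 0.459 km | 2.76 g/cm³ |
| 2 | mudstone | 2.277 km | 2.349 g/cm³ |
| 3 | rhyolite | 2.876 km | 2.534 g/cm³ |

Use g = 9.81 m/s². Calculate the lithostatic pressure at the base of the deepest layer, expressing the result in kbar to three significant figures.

1.36 kbar

dolomite: 2760 kg/m³ × 9.81 m/s² × 459 m = 1.243×10^7 Pa = 0.1243 kbar
mudstone: 2349 kg/m³ × 9.81 m/s² × 2277 m = 5.247×10^7 Pa = 0.5247 kbar
rhyolite: 2534 kg/m³ × 9.81 m/s² × 2876 m = 7.149×10^7 Pa = 0.7149 kbar
Total = 0.1243 + 0.5247 + 0.7149 = 1.3639 kbar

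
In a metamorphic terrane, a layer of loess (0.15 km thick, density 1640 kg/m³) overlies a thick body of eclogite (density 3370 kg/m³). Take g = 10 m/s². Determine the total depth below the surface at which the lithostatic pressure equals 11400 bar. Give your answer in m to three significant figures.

33900 m

Pressure at base of upper layers: 1640×10×150 = 2.460×10^6 Pa = 24.60 bar
Remaining pressure to be supplied by eclogite: 1.140×10^9 − 2.460×10^6 = 1.138×10^9 Pa
Additional depth in eclogite = 1.138×10^9 Pa / (3370 kg/m³ × 10 m/s²) = 33755 m
Total depth = 150 m + 33755 m = 33905 m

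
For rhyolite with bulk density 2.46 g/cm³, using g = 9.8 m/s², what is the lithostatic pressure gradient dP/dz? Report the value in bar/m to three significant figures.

0.241 bar/m

dP/dz = ρg = 2460 kg/m³ × 9.8 m/s² = 24108 Pa/m
= 24108 Pa/m × (1 bar/m / 1.0000×10^5 Pa/m) = 0.24108 bar/m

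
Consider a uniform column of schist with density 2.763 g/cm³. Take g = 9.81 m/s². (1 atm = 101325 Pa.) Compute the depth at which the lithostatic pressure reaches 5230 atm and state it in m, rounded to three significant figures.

h = P/(ρg) = 5230 atm / (2763 kg/m³ × 9.81 m/s²) = 5.299×10^8 Pa / 27105 Pa/m = 19551 m

19600 m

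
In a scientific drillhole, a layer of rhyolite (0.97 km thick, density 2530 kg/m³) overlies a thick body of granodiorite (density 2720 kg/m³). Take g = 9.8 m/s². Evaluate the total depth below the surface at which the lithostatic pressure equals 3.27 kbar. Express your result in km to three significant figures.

12.3 km

Pressure at base of upper layers: 2530×9.8×970 = 2.405×10^7 Pa = 0.2405 kbar
Remaining pressure to be supplied by granodiorite: 3.270×10^8 − 2.405×10^7 = 3.029×10^8 Pa
Additional depth in granodiorite = 3.029×10^8 Pa / (2720 kg/m³ × 9.8 m/s²) = 11365 m
Total depth = 970 m + 11365 m = 12335 m
= 12.335 km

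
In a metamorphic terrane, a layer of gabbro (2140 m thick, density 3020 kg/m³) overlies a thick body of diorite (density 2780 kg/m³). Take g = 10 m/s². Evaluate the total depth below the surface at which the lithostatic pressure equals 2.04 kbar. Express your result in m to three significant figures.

Pressure at base of upper layers: 3020×10×2140 = 6.463×10^7 Pa = 0.6463 kbar
Remaining pressure to be supplied by diorite: 2.040×10^8 − 6.463×10^7 = 1.394×10^8 Pa
Additional depth in diorite = 1.394×10^8 Pa / (2780 kg/m³ × 10 m/s²) = 5013.4 m
Total depth = 2140 m + 5013.4 m = 7153.4 m

7150 m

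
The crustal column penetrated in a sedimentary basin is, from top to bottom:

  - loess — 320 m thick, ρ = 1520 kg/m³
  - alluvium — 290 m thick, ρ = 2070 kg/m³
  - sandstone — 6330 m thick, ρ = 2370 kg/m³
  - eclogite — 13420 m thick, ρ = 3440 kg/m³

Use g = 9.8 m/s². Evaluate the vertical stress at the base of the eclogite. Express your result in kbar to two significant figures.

loess: 1520 kg/m³ × 9.8 m/s² × 320 m = 4.767×10^6 Pa = 0.04767 kbar
alluvium: 2070 kg/m³ × 9.8 m/s² × 290 m = 5.883×10^6 Pa = 0.05883 kbar
sandstone: 2370 kg/m³ × 9.8 m/s² × 6330 m = 1.470×10^8 Pa = 1.470 kbar
eclogite: 3440 kg/m³ × 9.8 m/s² × 13420 m = 4.524×10^8 Pa = 4.524 kbar
Total = 0.04767 + 0.05883 + 1.470 + 4.524 = 6.1009 kbar

6.1 kbar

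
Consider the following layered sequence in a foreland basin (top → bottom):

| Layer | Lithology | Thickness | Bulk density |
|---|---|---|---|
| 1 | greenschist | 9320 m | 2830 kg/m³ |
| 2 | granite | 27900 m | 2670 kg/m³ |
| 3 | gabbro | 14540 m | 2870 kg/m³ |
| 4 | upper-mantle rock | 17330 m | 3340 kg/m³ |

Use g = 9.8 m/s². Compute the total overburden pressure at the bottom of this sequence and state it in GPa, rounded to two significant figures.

2.0 GPa

greenschist: 2830 kg/m³ × 9.8 m/s² × 9320 m = 2.585×10^8 Pa = 0.2585 GPa
granite: 2670 kg/m³ × 9.8 m/s² × 27900 m = 7.300×10^8 Pa = 0.7300 GPa
gabbro: 2870 kg/m³ × 9.8 m/s² × 14540 m = 4.090×10^8 Pa = 0.4090 GPa
upper-mantle rock: 3340 kg/m³ × 9.8 m/s² × 17330 m = 5.672×10^8 Pa = 0.5672 GPa
Total = 0.2585 + 0.7300 + 0.4090 + 0.5672 = 1.9647 GPa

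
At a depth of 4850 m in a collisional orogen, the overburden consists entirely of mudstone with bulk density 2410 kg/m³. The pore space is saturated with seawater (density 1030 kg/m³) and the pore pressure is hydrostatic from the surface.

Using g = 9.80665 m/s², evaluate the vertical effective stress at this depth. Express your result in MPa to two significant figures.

66 MPa

Overburden (lithostatic) stress σ_v:
mudstone: 2410 kg/m³ × 9.80665 m/s² × 4850 m = 1.146×10^8 Pa = 114.6 MPa
Pore pressure P_p = 1030 kg/m³ × 9.80665 m/s² × 4850 m = 4.899×10^7 Pa = 48.99 MPa
Effective stress σ' = σ_v − P_p = 114.6 − 48.99 = 65.636 MPa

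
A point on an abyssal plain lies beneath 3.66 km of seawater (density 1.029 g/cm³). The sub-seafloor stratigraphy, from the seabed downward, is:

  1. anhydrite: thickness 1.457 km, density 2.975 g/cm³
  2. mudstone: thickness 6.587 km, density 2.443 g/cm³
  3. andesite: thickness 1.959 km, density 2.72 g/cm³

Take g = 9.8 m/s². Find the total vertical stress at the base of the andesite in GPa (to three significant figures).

seawater: 1029 kg/m³ × 9.8 m/s² × 3660 m = 3.691×10^7 Pa = 0.03691 GPa
anhydrite: 2975 kg/m³ × 9.8 m/s² × 1457 m = 4.248×10^7 Pa = 0.04248 GPa
mudstone: 2443 kg/m³ × 9.8 m/s² × 6587 m = 1.577×10^8 Pa = 0.1577 GPa
andesite: 2720 kg/m³ × 9.8 m/s² × 1959 m = 5.222×10^7 Pa = 0.05222 GPa
Total = 0.03691 + 0.04248 + 0.1577 + 0.05222 = 0.28931 GPa

0.289 GPa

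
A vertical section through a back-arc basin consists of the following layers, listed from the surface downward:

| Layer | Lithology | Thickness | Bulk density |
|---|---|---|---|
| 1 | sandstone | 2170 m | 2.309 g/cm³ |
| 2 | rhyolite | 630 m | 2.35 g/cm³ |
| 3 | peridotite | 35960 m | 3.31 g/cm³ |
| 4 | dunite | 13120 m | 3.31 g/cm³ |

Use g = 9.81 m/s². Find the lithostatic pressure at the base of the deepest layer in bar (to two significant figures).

17000 bar

sandstone: 2309 kg/m³ × 9.81 m/s² × 2170 m = 4.915×10^7 Pa = 491.5 bar
rhyolite: 2350 kg/m³ × 9.81 m/s² × 630 m = 1.452×10^7 Pa = 145.2 bar
peridotite: 3310 kg/m³ × 9.81 m/s² × 35960 m = 1.168×10^9 Pa = 11677 bar
dunite: 3310 kg/m³ × 9.81 m/s² × 13120 m = 4.260×10^8 Pa = 4260 bar
Total = 491.5 + 145.2 + 11677 + 4260 = 16574 bar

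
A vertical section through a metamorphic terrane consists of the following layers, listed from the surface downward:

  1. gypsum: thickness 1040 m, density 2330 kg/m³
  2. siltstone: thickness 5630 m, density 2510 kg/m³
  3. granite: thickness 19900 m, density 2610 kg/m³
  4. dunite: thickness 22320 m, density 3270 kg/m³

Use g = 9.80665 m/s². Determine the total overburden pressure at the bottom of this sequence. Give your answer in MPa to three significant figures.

gypsum: 2330 kg/m³ × 9.80665 m/s² × 1040 m = 2.376×10^7 Pa = 23.76 MPa
siltstone: 2510 kg/m³ × 9.80665 m/s² × 5630 m = 1.386×10^8 Pa = 138.6 MPa
granite: 2610 kg/m³ × 9.80665 m/s² × 19900 m = 5.093×10^8 Pa = 509.3 MPa
dunite: 3270 kg/m³ × 9.80665 m/s² × 22320 m = 7.158×10^8 Pa = 715.8 MPa
Total = 23.76 + 138.6 + 509.3 + 715.8 = 1387.4 MPa

1390 MPa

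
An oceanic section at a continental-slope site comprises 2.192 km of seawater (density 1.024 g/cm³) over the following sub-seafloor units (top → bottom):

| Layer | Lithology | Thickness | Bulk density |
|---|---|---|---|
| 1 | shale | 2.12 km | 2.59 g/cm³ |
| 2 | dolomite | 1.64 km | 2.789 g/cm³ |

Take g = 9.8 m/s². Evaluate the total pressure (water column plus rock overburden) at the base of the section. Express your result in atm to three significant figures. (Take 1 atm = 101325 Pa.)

1190 atm

seawater: 1024 kg/m³ × 9.8 m/s² × 2192 m = 2.200×10^7 Pa = 217.1 atm
shale: 2590 kg/m³ × 9.8 m/s² × 2120 m = 5.381×10^7 Pa = 531.1 atm
dolomite: 2789 kg/m³ × 9.8 m/s² × 1640 m = 4.482×10^7 Pa = 442.4 atm
Total = 217.1 + 531.1 + 442.4 = 1190.5 atm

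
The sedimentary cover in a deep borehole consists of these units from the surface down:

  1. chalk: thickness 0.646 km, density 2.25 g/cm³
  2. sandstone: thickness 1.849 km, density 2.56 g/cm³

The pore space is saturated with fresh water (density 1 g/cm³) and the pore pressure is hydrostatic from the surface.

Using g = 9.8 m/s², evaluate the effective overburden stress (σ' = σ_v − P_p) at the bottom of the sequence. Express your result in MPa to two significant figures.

Overburden (lithostatic) stress σ_v:
chalk: 2250 kg/m³ × 9.8 m/s² × 646 m = 1.424×10^7 Pa = 14.24 MPa
sandstone: 2560 kg/m³ × 9.8 m/s² × 1849 m = 4.639×10^7 Pa = 46.39 MPa
Total = 14.24 + 46.39 = 60.632 MPa
Pore pressure P_p = 1000 kg/m³ × 9.8 m/s² × 2495 m = 2.445×10^7 Pa = 24.45 MPa
Effective stress σ' = σ_v − P_p = 60.63 − 24.45 = 36.181 MPa

36 MPa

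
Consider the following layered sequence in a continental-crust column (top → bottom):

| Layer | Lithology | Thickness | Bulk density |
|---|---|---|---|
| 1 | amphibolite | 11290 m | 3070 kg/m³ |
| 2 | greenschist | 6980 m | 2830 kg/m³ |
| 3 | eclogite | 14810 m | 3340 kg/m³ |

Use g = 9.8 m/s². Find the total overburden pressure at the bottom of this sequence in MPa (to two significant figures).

1000 MPa

amphibolite: 3070 kg/m³ × 9.8 m/s² × 11290 m = 3.397×10^8 Pa = 339.7 MPa
greenschist: 2830 kg/m³ × 9.8 m/s² × 6980 m = 1.936×10^8 Pa = 193.6 MPa
eclogite: 3340 kg/m³ × 9.8 m/s² × 14810 m = 4.848×10^8 Pa = 484.8 MPa
Total = 339.7 + 193.6 + 484.8 = 1018.0 MPa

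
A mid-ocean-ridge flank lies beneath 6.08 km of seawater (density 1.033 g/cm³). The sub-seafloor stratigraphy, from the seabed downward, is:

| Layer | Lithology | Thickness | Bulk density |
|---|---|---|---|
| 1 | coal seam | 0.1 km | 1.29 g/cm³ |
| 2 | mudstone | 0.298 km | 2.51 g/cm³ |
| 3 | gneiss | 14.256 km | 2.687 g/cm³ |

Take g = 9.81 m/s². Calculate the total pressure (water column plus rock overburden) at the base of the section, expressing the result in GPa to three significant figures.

seawater: 1033 kg/m³ × 9.81 m/s² × 6080 m = 6.161×10^7 Pa = 0.06161 GPa
coal seam: 1290 kg/m³ × 9.81 m/s² × 100 m = 1.265×10^6 Pa = 1.265×10^-3 GPa
mudstone: 2510 kg/m³ × 9.81 m/s² × 298 m = 7.338×10^6 Pa = 7.338×10^-3 GPa
gneiss: 2687 kg/m³ × 9.81 m/s² × 14256 m = 3.758×10^8 Pa = 0.3758 GPa
Total = 0.06161 + 1.265×10^-3 + 7.338×10^-3 + 0.3758 = 0.44600 GPa

0.446 GPa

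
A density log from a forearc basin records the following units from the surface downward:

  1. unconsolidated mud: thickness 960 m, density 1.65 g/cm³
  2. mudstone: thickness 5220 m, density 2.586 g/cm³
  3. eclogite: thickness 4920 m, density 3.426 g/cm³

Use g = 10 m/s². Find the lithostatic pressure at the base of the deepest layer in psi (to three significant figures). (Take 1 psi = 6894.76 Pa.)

unconsolidated mud: 1650 kg/m³ × 10 m/s² × 960 m = 1.584×10^7 Pa = 2297 psi
mudstone: 2586 kg/m³ × 10 m/s² × 5220 m = 1.350×10^8 Pa = 19579 psi
eclogite: 3426 kg/m³ × 10 m/s² × 4920 m = 1.686×10^8 Pa = 24447 psi
Total = 2297 + 19579 + 24447 = 46323 psi

46300 psi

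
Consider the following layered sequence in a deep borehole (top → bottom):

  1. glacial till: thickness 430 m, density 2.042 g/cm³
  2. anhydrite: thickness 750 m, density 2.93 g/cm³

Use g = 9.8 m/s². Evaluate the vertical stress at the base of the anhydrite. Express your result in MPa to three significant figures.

glacial till: 2042 kg/m³ × 9.8 m/s² × 430 m = 8.605×10^6 Pa = 8.605 MPa
anhydrite: 2930 kg/m³ × 9.8 m/s² × 750 m = 2.154×10^7 Pa = 21.54 MPa
Total = 8.605 + 21.54 = 30.140 MPa

30.1 MPa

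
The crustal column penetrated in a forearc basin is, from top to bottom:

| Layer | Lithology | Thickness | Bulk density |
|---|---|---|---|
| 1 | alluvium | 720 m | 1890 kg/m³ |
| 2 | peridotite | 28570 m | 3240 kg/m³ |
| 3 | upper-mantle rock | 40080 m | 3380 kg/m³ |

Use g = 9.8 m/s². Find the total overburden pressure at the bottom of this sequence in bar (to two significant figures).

alluvium: 1890 kg/m³ × 9.8 m/s² × 720 m = 1.334×10^7 Pa = 133.4 bar
peridotite: 3240 kg/m³ × 9.8 m/s² × 28570 m = 9.072×10^8 Pa = 9072 bar
upper-mantle rock: 3380 kg/m³ × 9.8 m/s² × 40080 m = 1.328×10^9 Pa = 13276 bar
Total = 133.4 + 9072 + 13276 = 22481 bar

22000 bar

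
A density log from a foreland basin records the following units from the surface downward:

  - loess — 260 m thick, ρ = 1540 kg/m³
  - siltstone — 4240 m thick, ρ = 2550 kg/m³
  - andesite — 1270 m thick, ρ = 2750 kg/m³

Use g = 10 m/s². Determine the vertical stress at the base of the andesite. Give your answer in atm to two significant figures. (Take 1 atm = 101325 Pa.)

loess: 1540 kg/m³ × 10 m/s² × 260 m = 4.004×10^6 Pa = 39.52 atm
siltstone: 2550 kg/m³ × 10 m/s² × 4240 m = 1.081×10^8 Pa = 1067 atm
andesite: 2750 kg/m³ × 10 m/s² × 1270 m = 3.493×10^7 Pa = 344.7 atm
Total = 39.52 + 1067 + 344.7 = 1451.3 atm

1500 atm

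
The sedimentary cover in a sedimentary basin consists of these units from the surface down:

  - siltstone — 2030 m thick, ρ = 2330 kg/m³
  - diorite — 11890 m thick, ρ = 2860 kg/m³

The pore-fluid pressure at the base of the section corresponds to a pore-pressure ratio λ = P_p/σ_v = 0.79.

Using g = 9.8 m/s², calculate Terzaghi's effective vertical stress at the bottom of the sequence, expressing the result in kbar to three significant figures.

Overburden (lithostatic) stress σ_v:
siltstone: 2330 kg/m³ × 9.8 m/s² × 2030 m = 4.635×10^7 Pa = 46.35 MPa
diorite: 2860 kg/m³ × 9.8 m/s² × 11890 m = 3.333×10^8 Pa = 333.3 MPa
Total = 46.35 + 333.3 = 379.61 MPa
Pore pressure P_p = λ·σ_v = 0.79 × 379.6 MPa = 299.9 MPa
Effective stress σ' = σ_v − P_p = 379.6 − 299.9 = 79.717 MPa = 0.79717 kbar

0.797 kbar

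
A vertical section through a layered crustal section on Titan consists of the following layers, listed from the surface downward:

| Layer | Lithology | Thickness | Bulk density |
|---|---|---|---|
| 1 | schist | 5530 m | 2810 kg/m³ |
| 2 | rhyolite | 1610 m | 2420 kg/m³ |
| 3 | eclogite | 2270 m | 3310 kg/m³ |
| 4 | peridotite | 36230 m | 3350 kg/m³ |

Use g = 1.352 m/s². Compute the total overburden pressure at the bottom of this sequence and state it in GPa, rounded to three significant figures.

0.201 GPa

schist: 2810 kg/m³ × 1.352 m/s² × 5530 m = 2.101×10^7 Pa = 0.02101 GPa
rhyolite: 2420 kg/m³ × 1.352 m/s² × 1610 m = 5.268×10^6 Pa = 5.268×10^-3 GPa
eclogite: 3310 kg/m³ × 1.352 m/s² × 2270 m = 1.016×10^7 Pa = 0.01016 GPa
peridotite: 3350 kg/m³ × 1.352 m/s² × 36230 m = 1.641×10^8 Pa = 0.1641 GPa
Total = 0.02101 + 5.268×10^-3 + 0.01016 + 0.1641 = 0.20053 GPa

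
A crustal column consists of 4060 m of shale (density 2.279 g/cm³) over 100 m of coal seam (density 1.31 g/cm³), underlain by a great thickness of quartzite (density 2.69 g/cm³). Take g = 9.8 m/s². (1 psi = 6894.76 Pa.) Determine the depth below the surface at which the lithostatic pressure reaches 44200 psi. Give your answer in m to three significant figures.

Pressure at base of upper layers: 2279×9.8×4060 + 1310×9.8×100 = 9.196×10^7 Pa = 13338 psi
Remaining pressure to be supplied by quartzite: 3.047×10^8 − 9.196×10^7 = 2.128×10^8 Pa
Additional depth in quartzite = 2.128×10^8 Pa / (2690 kg/m³ × 9.8 m/s²) = 8071.8 m
Total depth = 4160 m + 8071.8 m = 12232 m

12200 m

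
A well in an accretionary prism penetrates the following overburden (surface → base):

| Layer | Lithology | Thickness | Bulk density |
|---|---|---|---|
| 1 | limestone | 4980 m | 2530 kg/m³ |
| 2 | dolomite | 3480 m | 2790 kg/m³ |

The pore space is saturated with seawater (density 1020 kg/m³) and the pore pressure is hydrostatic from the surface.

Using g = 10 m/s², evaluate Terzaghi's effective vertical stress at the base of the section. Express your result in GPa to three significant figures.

Overburden (lithostatic) stress σ_v:
limestone: 2530 kg/m³ × 10 m/s² × 4980 m = 1.260×10^8 Pa = 126.0 MPa
dolomite: 2790 kg/m³ × 10 m/s² × 3480 m = 9.709×10^7 Pa = 97.09 MPa
Total = 126.0 + 97.09 = 223.09 MPa
Pore pressure P_p = 1020 kg/m³ × 10 m/s² × 8460 m = 8.629×10^7 Pa = 86.29 MPa
Effective stress σ' = σ_v − P_p = 223.1 − 86.29 = 136.79 MPa = 0.13679 GPa

0.137 GPa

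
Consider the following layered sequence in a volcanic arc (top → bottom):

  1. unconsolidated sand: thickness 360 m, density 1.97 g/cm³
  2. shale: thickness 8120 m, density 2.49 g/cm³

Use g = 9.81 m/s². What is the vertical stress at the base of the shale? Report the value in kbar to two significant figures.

2.1 kbar

unconsolidated sand: 1970 kg/m³ × 9.81 m/s² × 360 m = 6.957×10^6 Pa = 0.06957 kbar
shale: 2490 kg/m³ × 9.81 m/s² × 8120 m = 1.983×10^8 Pa = 1.983 kbar
Total = 0.06957 + 1.983 = 2.0530 kbar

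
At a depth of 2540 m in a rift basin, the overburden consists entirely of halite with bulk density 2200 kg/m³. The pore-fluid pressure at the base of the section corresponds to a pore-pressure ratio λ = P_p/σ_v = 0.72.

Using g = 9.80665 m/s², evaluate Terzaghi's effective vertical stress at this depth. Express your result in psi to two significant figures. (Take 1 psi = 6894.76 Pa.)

Overburden (lithostatic) stress σ_v:
halite: 2200 kg/m³ × 9.80665 m/s² × 2540 m = 5.480×10^7 Pa = 54.80 MPa
Pore pressure P_p = λ·σ_v = 0.72 × 54.80 MPa = 39.46 MPa
Effective stress σ' = σ_v − P_p = 54.80 − 39.46 = 15.344 MPa = 2225.4 psi

2200 psi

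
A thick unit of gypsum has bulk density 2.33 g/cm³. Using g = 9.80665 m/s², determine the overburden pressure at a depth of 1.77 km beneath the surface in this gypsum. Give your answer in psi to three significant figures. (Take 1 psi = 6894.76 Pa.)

5870 psi

gypsum: 2330 kg/m³ × 9.80665 m/s² × 1770 m = 4.044×10^7 Pa = 5866 psi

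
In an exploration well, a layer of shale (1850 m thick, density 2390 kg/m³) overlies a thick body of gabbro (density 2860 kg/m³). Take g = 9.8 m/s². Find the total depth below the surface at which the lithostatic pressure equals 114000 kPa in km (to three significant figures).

Pressure at base of upper layers: 2390×9.8×1850 = 4.333×10^7 Pa = 43331 kPa
Remaining pressure to be supplied by gabbro: 1.140×10^8 − 4.333×10^7 = 7.067×10^7 Pa
Additional depth in gabbro = 7.067×10^7 Pa / (2860 kg/m³ × 9.8 m/s²) = 2521.4 m
Total depth = 1850 m + 2521.4 m = 4371.4 m
= 4.3714 km

4.37 km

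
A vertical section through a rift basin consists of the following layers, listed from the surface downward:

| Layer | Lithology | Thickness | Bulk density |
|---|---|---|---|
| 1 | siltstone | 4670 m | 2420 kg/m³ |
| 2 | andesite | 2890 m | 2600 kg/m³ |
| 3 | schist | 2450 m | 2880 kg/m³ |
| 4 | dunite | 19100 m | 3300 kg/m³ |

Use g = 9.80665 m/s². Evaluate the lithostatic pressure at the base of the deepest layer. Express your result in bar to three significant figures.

8720 bar

siltstone: 2420 kg/m³ × 9.80665 m/s² × 4670 m = 1.108×10^8 Pa = 1108 bar
andesite: 2600 kg/m³ × 9.80665 m/s² × 2890 m = 7.369×10^7 Pa = 736.9 bar
schist: 2880 kg/m³ × 9.80665 m/s² × 2450 m = 6.920×10^7 Pa = 692.0 bar
dunite: 3300 kg/m³ × 9.80665 m/s² × 19100 m = 6.181×10^8 Pa = 6181 bar
Total = 1108 + 736.9 + 692.0 + 6181 = 8718.2 bar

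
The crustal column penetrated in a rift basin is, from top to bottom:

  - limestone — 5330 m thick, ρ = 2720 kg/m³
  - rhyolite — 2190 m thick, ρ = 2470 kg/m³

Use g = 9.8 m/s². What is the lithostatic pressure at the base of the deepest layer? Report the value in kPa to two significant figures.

200000 kPa

limestone: 2720 kg/m³ × 9.8 m/s² × 5330 m = 1.421×10^8 Pa = 1.421×10^5 kPa
rhyolite: 2470 kg/m³ × 9.8 m/s² × 2190 m = 5.301×10^7 Pa = 53011 kPa
Total = 1.421×10^5 + 53011 = 1.9509×10^5 kPa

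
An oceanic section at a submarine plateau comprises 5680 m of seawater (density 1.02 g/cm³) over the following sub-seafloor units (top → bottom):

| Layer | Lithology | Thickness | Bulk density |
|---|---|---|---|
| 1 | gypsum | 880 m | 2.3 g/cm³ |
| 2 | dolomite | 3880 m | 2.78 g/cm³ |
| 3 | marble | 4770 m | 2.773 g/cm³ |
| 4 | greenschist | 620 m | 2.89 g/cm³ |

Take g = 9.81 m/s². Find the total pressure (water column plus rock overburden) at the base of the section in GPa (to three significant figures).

0.330 GPa

seawater: 1020 kg/m³ × 9.81 m/s² × 5680 m = 5.684×10^7 Pa = 0.05684 GPa
gypsum: 2300 kg/m³ × 9.81 m/s² × 880 m = 1.986×10^7 Pa = 0.01986 GPa
dolomite: 2780 kg/m³ × 9.81 m/s² × 3880 m = 1.058×10^8 Pa = 0.1058 GPa
marble: 2773 kg/m³ × 9.81 m/s² × 4770 m = 1.298×10^8 Pa = 0.1298 GPa
greenschist: 2890 kg/m³ × 9.81 m/s² × 620 m = 1.758×10^7 Pa = 0.01758 GPa
Total = 0.05684 + 0.01986 + 0.1058 + 0.1298 + 0.01758 = 0.32984 GPa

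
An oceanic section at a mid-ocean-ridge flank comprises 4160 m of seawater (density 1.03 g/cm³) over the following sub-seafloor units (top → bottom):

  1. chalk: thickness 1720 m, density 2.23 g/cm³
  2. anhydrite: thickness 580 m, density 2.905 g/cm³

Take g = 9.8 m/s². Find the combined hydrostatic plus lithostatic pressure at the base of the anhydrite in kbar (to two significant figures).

seawater: 1030 kg/m³ × 9.8 m/s² × 4160 m = 4.199×10^7 Pa = 0.4199 kbar
chalk: 2230 kg/m³ × 9.8 m/s² × 1720 m = 3.759×10^7 Pa = 0.3759 kbar
anhydrite: 2905 kg/m³ × 9.8 m/s² × 580 m = 1.651×10^7 Pa = 0.1651 kbar
Total = 0.4199 + 0.3759 + 0.1651 = 0.96092 kbar

0.96 kbar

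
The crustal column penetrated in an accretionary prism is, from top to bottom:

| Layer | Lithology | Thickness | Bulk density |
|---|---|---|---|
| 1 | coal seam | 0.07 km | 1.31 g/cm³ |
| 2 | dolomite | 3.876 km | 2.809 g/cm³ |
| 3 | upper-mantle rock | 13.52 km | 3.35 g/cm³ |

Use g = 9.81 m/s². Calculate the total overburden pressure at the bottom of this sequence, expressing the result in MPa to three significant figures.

552 MPa

coal seam: 1310 kg/m³ × 9.81 m/s² × 70 m = 8.996×10^5 Pa = 0.8996 MPa
dolomite: 2809 kg/m³ × 9.81 m/s² × 3876 m = 1.068×10^8 Pa = 106.8 MPa
upper-mantle rock: 3350 kg/m³ × 9.81 m/s² × 13520 m = 4.443×10^8 Pa = 444.3 MPa
Total = 0.8996 + 106.8 + 444.3 = 552.02 MPa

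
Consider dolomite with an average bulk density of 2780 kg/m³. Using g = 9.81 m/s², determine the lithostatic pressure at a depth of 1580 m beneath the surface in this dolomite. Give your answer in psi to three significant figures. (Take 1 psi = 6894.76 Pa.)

dolomite: 2780 kg/m³ × 9.81 m/s² × 1580 m = 4.309×10^7 Pa = 6250 psi

6250 psi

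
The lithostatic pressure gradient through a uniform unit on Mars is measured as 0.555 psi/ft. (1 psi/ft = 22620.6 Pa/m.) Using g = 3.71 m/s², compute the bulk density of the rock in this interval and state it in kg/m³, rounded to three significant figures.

ρ = (dP/dz)/g = 0.555 psi/ft / 3.71 m/s² = 12554 Pa/m / 3.71 m/s² = 3383.9 kg/m³

3380 kg/m³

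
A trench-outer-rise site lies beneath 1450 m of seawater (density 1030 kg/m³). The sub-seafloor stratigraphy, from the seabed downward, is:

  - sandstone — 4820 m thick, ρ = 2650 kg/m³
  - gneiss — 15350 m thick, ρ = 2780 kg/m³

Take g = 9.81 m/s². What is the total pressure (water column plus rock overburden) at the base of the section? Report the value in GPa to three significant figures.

seawater: 1030 kg/m³ × 9.81 m/s² × 1450 m = 1.465×10^7 Pa = 0.01465 GPa
sandstone: 2650 kg/m³ × 9.81 m/s² × 4820 m = 1.253×10^8 Pa = 0.1253 GPa
gneiss: 2780 kg/m³ × 9.81 m/s² × 15350 m = 4.186×10^8 Pa = 0.4186 GPa
Total = 0.01465 + 0.1253 + 0.4186 = 0.55858 GPa

0.559 GPa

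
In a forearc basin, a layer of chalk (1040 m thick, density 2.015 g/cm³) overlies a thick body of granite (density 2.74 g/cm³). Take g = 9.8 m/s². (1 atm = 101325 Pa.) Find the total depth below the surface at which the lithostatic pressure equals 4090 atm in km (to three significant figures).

15.7 km

Pressure at base of upper layers: 2015×9.8×1040 = 2.054×10^7 Pa = 202.7 atm
Remaining pressure to be supplied by granite: 4.144×10^8 − 2.054×10^7 = 3.939×10^8 Pa
Additional depth in granite = 3.939×10^8 Pa / (2740 kg/m³ × 9.8 m/s²) = 14669 m
Total depth = 1040 m + 14669 m = 15709 m
= 15.709 km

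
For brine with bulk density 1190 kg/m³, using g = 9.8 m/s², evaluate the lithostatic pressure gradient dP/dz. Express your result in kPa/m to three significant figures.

11.7 kPa/m

dP/dz = ρg = 1190 kg/m³ × 9.8 m/s² = 11662 Pa/m
= 11662 Pa/m × (1 kPa/m / 1000.0 Pa/m) = 11.662 kPa/m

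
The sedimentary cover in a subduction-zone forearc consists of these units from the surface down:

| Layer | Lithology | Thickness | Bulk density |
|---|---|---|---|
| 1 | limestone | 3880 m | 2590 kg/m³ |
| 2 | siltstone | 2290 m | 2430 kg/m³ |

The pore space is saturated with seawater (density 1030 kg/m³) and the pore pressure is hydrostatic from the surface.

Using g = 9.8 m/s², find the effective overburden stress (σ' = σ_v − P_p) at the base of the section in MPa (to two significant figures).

91 MPa

Overburden (lithostatic) stress σ_v:
limestone: 2590 kg/m³ × 9.8 m/s² × 3880 m = 9.848×10^7 Pa = 98.48 MPa
siltstone: 2430 kg/m³ × 9.8 m/s² × 2290 m = 5.453×10^7 Pa = 54.53 MPa
Total = 98.48 + 54.53 = 153.02 MPa
Pore pressure P_p = 1030 kg/m³ × 9.8 m/s² × 6170 m = 6.228×10^7 Pa = 62.28 MPa
Effective stress σ' = σ_v − P_p = 153.0 − 62.28 = 90.736 MPa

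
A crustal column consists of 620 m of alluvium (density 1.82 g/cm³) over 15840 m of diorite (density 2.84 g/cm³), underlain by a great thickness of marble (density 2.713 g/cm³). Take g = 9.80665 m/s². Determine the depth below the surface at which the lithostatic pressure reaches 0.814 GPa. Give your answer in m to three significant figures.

Pressure at base of upper layers: 1820×9.80665×620 + 2840×9.80665×15840 = 4.522×10^8 Pa = 0.4522 GPa
Remaining pressure to be supplied by marble: 8.140×10^8 − 4.522×10^8 = 3.618×10^8 Pa
Additional depth in marble = 3.618×10^8 Pa / (2713 kg/m³ × 9.80665 m/s²) = 13598 m
Total depth = 16460 m + 13598 m = 30058 m

30100 m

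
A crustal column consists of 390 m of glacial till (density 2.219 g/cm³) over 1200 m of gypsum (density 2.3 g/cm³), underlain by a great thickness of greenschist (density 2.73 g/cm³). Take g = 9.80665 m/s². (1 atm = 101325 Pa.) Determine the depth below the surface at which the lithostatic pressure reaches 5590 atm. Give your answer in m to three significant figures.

Pressure at base of upper layers: 2219×9.80665×390 + 2300×9.80665×1200 = 3.555×10^7 Pa = 350.9 atm
Remaining pressure to be supplied by greenschist: 5.664×10^8 − 3.555×10^7 = 5.309×10^8 Pa
Additional depth in greenschist = 5.309×10^8 Pa / (2730 kg/m³ × 9.80665 m/s²) = 19829 m
Total depth = 1590 m + 19829 m = 21419 m

21400 m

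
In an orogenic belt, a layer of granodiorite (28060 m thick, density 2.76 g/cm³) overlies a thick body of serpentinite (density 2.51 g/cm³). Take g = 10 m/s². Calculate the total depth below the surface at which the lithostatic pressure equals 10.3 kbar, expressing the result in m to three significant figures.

Pressure at base of upper layers: 2760×10×28060 = 7.745×10^8 Pa = 7.745 kbar
Remaining pressure to be supplied by serpentinite: 1.030×10^9 − 7.745×10^8 = 2.555×10^8 Pa
Additional depth in serpentinite = 2.555×10^8 Pa / (2510 kg/m³ × 10 m/s²) = 10181 m
Total depth = 28060 m + 10181 m = 38241 m

38200 m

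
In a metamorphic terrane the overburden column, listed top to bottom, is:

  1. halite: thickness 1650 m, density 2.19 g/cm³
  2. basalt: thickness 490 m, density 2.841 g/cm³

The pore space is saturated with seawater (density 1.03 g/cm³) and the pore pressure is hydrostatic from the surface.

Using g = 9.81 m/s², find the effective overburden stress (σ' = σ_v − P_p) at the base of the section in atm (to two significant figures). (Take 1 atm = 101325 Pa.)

270 atm

Overburden (lithostatic) stress σ_v:
halite: 2190 kg/m³ × 9.81 m/s² × 1650 m = 3.545×10^7 Pa = 35.45 MPa
basalt: 2841 kg/m³ × 9.81 m/s² × 490 m = 1.366×10^7 Pa = 13.66 MPa
Total = 35.45 + 13.66 = 49.105 MPa
Pore pressure P_p = 1030 kg/m³ × 9.81 m/s² × 2140 m = 2.162×10^7 Pa = 21.62 MPa
Effective stress σ' = σ_v − P_p = 49.10 − 21.62 = 27.482 MPa = 271.22 atm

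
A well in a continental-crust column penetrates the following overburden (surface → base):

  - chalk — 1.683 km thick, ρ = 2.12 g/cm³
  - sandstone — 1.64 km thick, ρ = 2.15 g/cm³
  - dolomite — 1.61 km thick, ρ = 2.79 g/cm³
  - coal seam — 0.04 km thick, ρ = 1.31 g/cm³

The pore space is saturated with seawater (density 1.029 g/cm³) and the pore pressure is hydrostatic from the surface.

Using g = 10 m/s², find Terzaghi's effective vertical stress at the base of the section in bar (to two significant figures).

650 bar

Overburden (lithostatic) stress σ_v:
chalk: 2120 kg/m³ × 10 m/s² × 1683 m = 3.568×10^7 Pa = 35.68 MPa
sandstone: 2150 kg/m³ × 10 m/s² × 1640 m = 3.526×10^7 Pa = 35.26 MPa
dolomite: 2790 kg/m³ × 10 m/s² × 1610 m = 4.492×10^7 Pa = 44.92 MPa
coal seam: 1310 kg/m³ × 10 m/s² × 40 m = 5.240×10^5 Pa = 0.5240 MPa
Total = 35.68 + 35.26 + 44.92 + 0.5240 = 116.38 MPa
Pore pressure P_p = 1029 kg/m³ × 10 m/s² × 4973 m = 5.117×10^7 Pa = 51.17 MPa
Effective stress σ' = σ_v − P_p = 116.4 − 51.17 = 65.210 MPa = 652.10 bar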